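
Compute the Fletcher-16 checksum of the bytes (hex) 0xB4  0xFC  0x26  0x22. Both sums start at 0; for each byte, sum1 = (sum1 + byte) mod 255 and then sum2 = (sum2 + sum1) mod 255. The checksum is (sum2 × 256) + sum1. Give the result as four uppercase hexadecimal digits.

38F9

Running sums (mod 255):
  after byte 0 (0xB4): sum1=180, sum2=180
  after byte 1 (0xFC): sum1=177, sum2=102
  after byte 2 (0x26): sum1=215, sum2=62
  after byte 3 (0x22): sum1=249, sum2=56
Checksum = sum2·256 + sum1 = 56·256 + 249 = 14585 = 0x38F9.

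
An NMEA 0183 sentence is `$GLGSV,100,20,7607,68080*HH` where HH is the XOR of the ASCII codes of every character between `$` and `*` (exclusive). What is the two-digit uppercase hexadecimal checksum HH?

XOR the ASCII codes of the payload characters:
  'G' = 0x47 → acc = 0x47
  'L' = 0x4C → acc = 0x0B
  'G' = 0x47 → acc = 0x4C
  'S' = 0x53 → acc = 0x1F
  'V' = 0x56 → acc = 0x49
  ',' = 0x2C → acc = 0x65
  '1' = 0x31 → acc = 0x54
  '0' = 0x30 → acc = 0x64
  '0' = 0x30 → acc = 0x54
  ',' = 0x2C → acc = 0x78
  '2' = 0x32 → acc = 0x4A
  '0' = 0x30 → acc = 0x7A
  ',' = 0x2C → acc = 0x56
  '7' = 0x37 → acc = 0x61
  '6' = 0x36 → acc = 0x57
  '0' = 0x30 → acc = 0x67
  '7' = 0x37 → acc = 0x50
  ',' = 0x2C → acc = 0x7C
  '6' = 0x36 → acc = 0x4A
  '8' = 0x38 → acc = 0x72
  '0' = 0x30 → acc = 0x42
  '8' = 0x38 → acc = 0x7A
  '0' = 0x30 → acc = 0x4A
Checksum = 0x4A.

4A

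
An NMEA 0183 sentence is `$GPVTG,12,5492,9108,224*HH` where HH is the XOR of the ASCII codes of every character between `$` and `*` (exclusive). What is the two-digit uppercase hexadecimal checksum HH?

XOR the ASCII codes of the payload characters:
  'G' = 0x47 → acc = 0x47
  'P' = 0x50 → acc = 0x17
  'V' = 0x56 → acc = 0x41
  'T' = 0x54 → acc = 0x15
  'G' = 0x47 → acc = 0x52
  ',' = 0x2C → acc = 0x7E
  '1' = 0x31 → acc = 0x4F
  '2' = 0x32 → acc = 0x7D
  ',' = 0x2C → acc = 0x51
  '5' = 0x35 → acc = 0x64
  '4' = 0x34 → acc = 0x50
  '9' = 0x39 → acc = 0x69
  '2' = 0x32 → acc = 0x5B
  ',' = 0x2C → acc = 0x77
  '9' = 0x39 → acc = 0x4E
  '1' = 0x31 → acc = 0x7F
  '0' = 0x30 → acc = 0x4F
  '8' = 0x38 → acc = 0x77
  ',' = 0x2C → acc = 0x5B
  '2' = 0x32 → acc = 0x69
  '2' = 0x32 → acc = 0x5B
  '4' = 0x34 → acc = 0x6F
Checksum = 0x6F.

6F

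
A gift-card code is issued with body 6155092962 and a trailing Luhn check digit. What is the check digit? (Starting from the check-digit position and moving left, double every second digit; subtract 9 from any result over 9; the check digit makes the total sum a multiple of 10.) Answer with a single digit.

Partial digits right→left: 2 6 9 2 9 0 5 5 1 6
Double every second digit counting from the check-digit position (so the 1st, 3rd, 5th, ... of the partial from the right).
  doubled (with −9 where >9): 4 9 9 1 2 → sum 25
  kept as-is: 6 2 0 5 6 → sum 19
Total = 25 + 19 = 44.
Check digit = (10 − (44 mod 10)) mod 10 = 6.

6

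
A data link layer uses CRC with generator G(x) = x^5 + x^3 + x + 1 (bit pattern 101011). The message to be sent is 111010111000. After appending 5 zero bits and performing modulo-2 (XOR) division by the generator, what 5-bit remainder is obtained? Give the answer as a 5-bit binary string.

01101

Append 5 zeros: 11101011100000000. Divide by 101011 (XOR where the leading bit is 1):
  pos 0: 111010 XOR 101011 = 010001
  pos 1: 100011 XOR 101011 = 001000
  pos 3: 100011 XOR 101011 = 001000
  pos 5: 100000 XOR 101011 = 001011
  pos 7: 101100 XOR 101011 = 000111
  pos 10: 111000 XOR 101011 = 010011
  pos 11: 100110 XOR 101011 = 001101
Remainder (last 5 bits) = 01101. This is the CRC / FCS.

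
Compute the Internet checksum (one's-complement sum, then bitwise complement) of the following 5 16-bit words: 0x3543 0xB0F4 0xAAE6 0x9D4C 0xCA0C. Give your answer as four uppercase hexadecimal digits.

0788

One's-complement addition (fold any carry out of bit 15 back into bit 0):
  0x3543 + 0xB0F4 = 0x0E637
  0xE637 + 0xAAE6 = 0x1911D → wrap carry → 0x911E
  0x911E + 0x9D4C = 0x12E6A → wrap carry → 0x2E6B
  0x2E6B + 0xCA0C = 0x0F877
One's-complement sum = 0xF877.
Checksum = ~0xF877 & 0xFFFF = 0x0788.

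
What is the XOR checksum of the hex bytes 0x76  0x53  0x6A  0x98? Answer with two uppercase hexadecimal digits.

XOR the bytes together:
  start with 0x76
  0x76 ⊕ 0x53 = 0x25
  0x25 ⊕ 0x6A = 0x4F
  0x4F ⊕ 0x98 = 0xD7

D7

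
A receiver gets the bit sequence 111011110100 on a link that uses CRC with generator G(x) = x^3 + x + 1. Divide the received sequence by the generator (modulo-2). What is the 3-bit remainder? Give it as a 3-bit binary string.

000

Modulo-2 division of 111011110100 by 1011:
  pos 0: 1110 XOR 1011 = 0101
  pos 1: 1011 XOR 1011 = 0000
  pos 5: 1110 XOR 1011 = 0101
  pos 6: 1011 XOR 1011 = 0000
Remainder = 000 (zero — the frame passes the CRC check).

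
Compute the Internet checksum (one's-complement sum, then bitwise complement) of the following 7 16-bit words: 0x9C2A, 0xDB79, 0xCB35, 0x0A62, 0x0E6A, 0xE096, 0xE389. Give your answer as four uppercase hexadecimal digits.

One's-complement addition (fold any carry out of bit 15 back into bit 0):
  0x9C2A + 0xDB79 = 0x177A3 → wrap carry → 0x77A4
  0x77A4 + 0xCB35 = 0x142D9 → wrap carry → 0x42DA
  0x42DA + 0x0A62 = 0x04D3C
  0x4D3C + 0x0E6A = 0x05BA6
  0x5BA6 + 0xE096 = 0x13C3C → wrap carry → 0x3C3D
  0x3C3D + 0xE389 = 0x11FC6 → wrap carry → 0x1FC7
One's-complement sum = 0x1FC7.
Checksum = ~0x1FC7 & 0xFFFF = 0xE038.

E038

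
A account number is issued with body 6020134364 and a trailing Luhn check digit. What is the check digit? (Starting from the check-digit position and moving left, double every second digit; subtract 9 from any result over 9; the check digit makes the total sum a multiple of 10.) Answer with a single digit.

1

Partial digits right→left: 4 6 3 4 3 1 0 2 0 6
Double every second digit counting from the check-digit position (so the 1st, 3rd, 5th, ... of the partial from the right).
  doubled (with −9 where >9): 8 6 6 0 0 → sum 20
  kept as-is: 6 4 1 2 6 → sum 19
Total = 20 + 19 = 39.
Check digit = (10 − (39 mod 10)) mod 10 = 1.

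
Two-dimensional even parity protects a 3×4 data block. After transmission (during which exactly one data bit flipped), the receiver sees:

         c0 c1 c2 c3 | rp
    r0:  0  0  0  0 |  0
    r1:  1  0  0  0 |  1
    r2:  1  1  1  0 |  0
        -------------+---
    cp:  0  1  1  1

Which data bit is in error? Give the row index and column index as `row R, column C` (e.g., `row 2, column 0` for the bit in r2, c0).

Recompute each row's even parity and compare to rp:
  r0: data parity 0, sent rp 0 → ok
  r1: data parity 1, sent rp 1 → ok
  r2: data parity 1, sent rp 0 → mismatch
Recompute each column's even parity and compare to cp:
  c0: data parity 0, sent cp 0 → ok
  c1: data parity 1, sent cp 1 → ok
  c2: data parity 1, sent cp 1 → ok
  c3: data parity 0, sent cp 1 → mismatch
Exactly one row (r2) and one column (c3) fail → the flipped bit is at their intersection.

row 2, column 3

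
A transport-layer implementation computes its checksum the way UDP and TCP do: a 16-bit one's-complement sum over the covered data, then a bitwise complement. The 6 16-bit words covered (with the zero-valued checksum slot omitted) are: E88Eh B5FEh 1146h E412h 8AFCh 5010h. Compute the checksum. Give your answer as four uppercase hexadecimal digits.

910C

One's-complement addition (fold any carry out of bit 15 back into bit 0):
  0xE88E + 0xB5FE = 0x19E8C → wrap carry → 0x9E8D
  0x9E8D + 0x1146 = 0x0AFD3
  0xAFD3 + 0xE412 = 0x193E5 → wrap carry → 0x93E6
  0x93E6 + 0x8AFC = 0x11EE2 → wrap carry → 0x1EE3
  0x1EE3 + 0x5010 = 0x06EF3
One's-complement sum = 0x6EF3.
Checksum = ~0x6EF3 & 0xFFFF = 0x910C.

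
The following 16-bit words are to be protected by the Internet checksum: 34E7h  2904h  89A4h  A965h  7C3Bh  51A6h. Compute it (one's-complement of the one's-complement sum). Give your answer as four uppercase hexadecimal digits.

One's-complement addition (fold any carry out of bit 15 back into bit 0):
  0x34E7 + 0x2904 = 0x05DEB
  0x5DEB + 0x89A4 = 0x0E78F
  0xE78F + 0xA965 = 0x190F4 → wrap carry → 0x90F5
  0x90F5 + 0x7C3B = 0x10D30 → wrap carry → 0x0D31
  0x0D31 + 0x51A6 = 0x05ED7
One's-complement sum = 0x5ED7.
Checksum = ~0x5ED7 & 0xFFFF = 0xA128.

A128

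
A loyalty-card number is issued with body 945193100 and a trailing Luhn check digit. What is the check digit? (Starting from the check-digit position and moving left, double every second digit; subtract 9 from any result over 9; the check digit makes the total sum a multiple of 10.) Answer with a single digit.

Partial digits right→left: 0 0 1 3 9 1 5 4 9
Double every second digit counting from the check-digit position (so the 1st, 3rd, 5th, ... of the partial from the right).
  doubled (with −9 where >9): 0 2 9 1 9 → sum 21
  kept as-is: 0 3 1 4 → sum 8
Total = 21 + 8 = 29.
Check digit = (10 − (29 mod 10)) mod 10 = 1.

1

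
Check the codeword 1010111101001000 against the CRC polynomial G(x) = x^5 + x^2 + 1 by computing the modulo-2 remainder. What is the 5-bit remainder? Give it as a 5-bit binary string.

Modulo-2 division of 1010111101001000 by 100101:
  pos 0: 101011 XOR 100101 = 001110
  pos 2: 111011 XOR 100101 = 011110
  pos 3: 111100 XOR 100101 = 011001
  pos 4: 110011 XOR 100101 = 010110
  pos 5: 101100 XOR 100101 = 001001
  pos 7: 100101 XOR 100101 = 000000
Remainder = 00000 (zero — the frame passes the CRC check).

00000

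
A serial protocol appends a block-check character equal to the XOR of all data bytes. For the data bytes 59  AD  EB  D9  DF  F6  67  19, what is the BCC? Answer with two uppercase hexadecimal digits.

XOR the bytes together:
  start with 0x59
  0x59 ⊕ 0xAD = 0xF4
  0xF4 ⊕ 0xEB = 0x1F
  0x1F ⊕ 0xD9 = 0xC6
  0xC6 ⊕ 0xDF = 0x19
  0x19 ⊕ 0xF6 = 0xEF
  0xEF ⊕ 0x67 = 0x88
  0x88 ⊕ 0x19 = 0x91

91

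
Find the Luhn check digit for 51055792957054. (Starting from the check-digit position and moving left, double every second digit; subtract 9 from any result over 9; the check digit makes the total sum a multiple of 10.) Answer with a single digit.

9

Partial digits right→left: 4 5 0 7 5 9 2 9 7 5 5 0 1 5
Double every second digit counting from the check-digit position (so the 1st, 3rd, 5th, ... of the partial from the right).
  doubled (with −9 where >9): 8 0 1 4 5 1 2 → sum 21
  kept as-is: 5 7 9 9 5 0 5 → sum 40
Total = 21 + 40 = 61.
Check digit = (10 − (61 mod 10)) mod 10 = 9.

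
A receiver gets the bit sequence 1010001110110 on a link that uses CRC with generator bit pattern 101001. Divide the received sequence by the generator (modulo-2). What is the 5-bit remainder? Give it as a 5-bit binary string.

Modulo-2 division of 1010001110110 by 101001:
  pos 0: 101000 XOR 101001 = 000001
  pos 5: 111101 XOR 101001 = 010100
  pos 6: 101001 XOR 101001 = 000000
Remainder = 00000 (zero — the frame passes the CRC check).

00000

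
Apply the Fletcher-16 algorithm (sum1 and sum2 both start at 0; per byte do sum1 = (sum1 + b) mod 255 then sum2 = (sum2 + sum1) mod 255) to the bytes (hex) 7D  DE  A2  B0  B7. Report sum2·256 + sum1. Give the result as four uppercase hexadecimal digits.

EF67

Running sums (mod 255):
  after byte 0 (7D): sum1=125, sum2=125
  after byte 1 (DE): sum1=92, sum2=217
  after byte 2 (A2): sum1=254, sum2=216
  after byte 3 (B0): sum1=175, sum2=136
  after byte 4 (B7): sum1=103, sum2=239
Checksum = sum2·256 + sum1 = 239·256 + 103 = 61287 = 0xEF67.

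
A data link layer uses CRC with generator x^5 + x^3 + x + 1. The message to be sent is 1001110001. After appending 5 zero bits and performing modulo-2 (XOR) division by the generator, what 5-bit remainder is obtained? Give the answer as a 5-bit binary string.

11100

Append 5 zeros: 100111000100000. Divide by 101011 (XOR where the leading bit is 1):
  pos 0: 100111 XOR 101011 = 001100
  pos 2: 110000 XOR 101011 = 011011
  pos 3: 110110 XOR 101011 = 011101
  pos 4: 111011 XOR 101011 = 010000
  pos 5: 100000 XOR 101011 = 001011
  pos 7: 101100 XOR 101011 = 000111
Remainder (last 5 bits) = 11100. This is the CRC / FCS.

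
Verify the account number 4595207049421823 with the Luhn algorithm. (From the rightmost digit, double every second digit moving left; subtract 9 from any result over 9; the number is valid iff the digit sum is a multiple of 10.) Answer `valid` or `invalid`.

valid

From the right, keep odd positions and double even positions (subtract 9 from any doubled value over 9):
  doubled (positions 2,4,...): 4 2 8 8 5 4 9 8 → sum 48
  kept (positions 1,3,...): 3 8 2 9 0 0 5 5 → sum 32
Total = 80.
80 mod 10 = 0, so the number is valid.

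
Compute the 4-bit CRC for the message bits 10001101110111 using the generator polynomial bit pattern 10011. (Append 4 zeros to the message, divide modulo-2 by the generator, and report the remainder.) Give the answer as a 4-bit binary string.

Append 4 zeros: 100011011101110000. Divide by 10011 (XOR where the leading bit is 1):
  pos 0: 10001 XOR 10011 = 00010
  pos 3: 10101 XOR 10011 = 00110
  pos 5: 11011 XOR 10011 = 01000
  pos 6: 10000 XOR 10011 = 00011
  pos 9: 11111 XOR 10011 = 01100
  pos 10: 11000 XOR 10011 = 01011
  pos 11: 10110 XOR 10011 = 00101
  pos 13: 10100 XOR 10011 = 00111
Remainder (last 4 bits) = 0111. This is the CRC / FCS.

0111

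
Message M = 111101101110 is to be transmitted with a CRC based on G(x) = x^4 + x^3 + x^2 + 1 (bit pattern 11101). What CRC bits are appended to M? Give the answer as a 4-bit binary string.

Append 4 zeros: 1111011011100000. Divide by 11101 (XOR where the leading bit is 1):
  pos 0: 11110 XOR 11101 = 00011
  pos 3: 11110 XOR 11101 = 00011
  pos 6: 11111 XOR 11101 = 00010
  pos 9: 10000 XOR 11101 = 01101
  pos 10: 11010 XOR 11101 = 00111
Remainder (last 4 bits) = 1110. This is the CRC / FCS.

1110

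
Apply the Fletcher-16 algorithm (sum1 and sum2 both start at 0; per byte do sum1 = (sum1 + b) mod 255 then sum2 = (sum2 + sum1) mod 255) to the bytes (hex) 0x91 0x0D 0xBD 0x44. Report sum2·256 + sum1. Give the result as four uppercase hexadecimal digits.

2DA0

Running sums (mod 255):
  after byte 0 (0x91): sum1=145, sum2=145
  after byte 1 (0x0D): sum1=158, sum2=48
  after byte 2 (0xBD): sum1=92, sum2=140
  after byte 3 (0x44): sum1=160, sum2=45
Checksum = sum2·256 + sum1 = 45·256 + 160 = 11680 = 0x2DA0.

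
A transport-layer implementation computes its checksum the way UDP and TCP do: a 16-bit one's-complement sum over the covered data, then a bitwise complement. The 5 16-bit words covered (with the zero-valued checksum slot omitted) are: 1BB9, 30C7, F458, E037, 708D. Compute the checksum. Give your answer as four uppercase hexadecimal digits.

One's-complement addition (fold any carry out of bit 15 back into bit 0):
  0x1BB9 + 0x30C7 = 0x04C80
  0x4C80 + 0xF458 = 0x140D8 → wrap carry → 0x40D9
  0x40D9 + 0xE037 = 0x12110 → wrap carry → 0x2111
  0x2111 + 0x708D = 0x0919E
One's-complement sum = 0x919E.
Checksum = ~0x919E & 0xFFFF = 0x6E61.

6E61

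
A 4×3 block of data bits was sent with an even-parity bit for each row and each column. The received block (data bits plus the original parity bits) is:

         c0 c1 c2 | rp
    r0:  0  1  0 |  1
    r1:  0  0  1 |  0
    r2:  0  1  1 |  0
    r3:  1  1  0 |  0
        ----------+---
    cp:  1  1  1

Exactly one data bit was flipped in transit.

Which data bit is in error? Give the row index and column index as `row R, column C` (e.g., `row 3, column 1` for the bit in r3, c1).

Recompute each row's even parity and compare to rp:
  r0: data parity 1, sent rp 1 → ok
  r1: data parity 1, sent rp 0 → mismatch
  r2: data parity 0, sent rp 0 → ok
  r3: data parity 0, sent rp 0 → ok
Recompute each column's even parity and compare to cp:
  c0: data parity 1, sent cp 1 → ok
  c1: data parity 1, sent cp 1 → ok
  c2: data parity 0, sent cp 1 → mismatch
Exactly one row (r1) and one column (c2) fail → the flipped bit is at their intersection.

row 1, column 2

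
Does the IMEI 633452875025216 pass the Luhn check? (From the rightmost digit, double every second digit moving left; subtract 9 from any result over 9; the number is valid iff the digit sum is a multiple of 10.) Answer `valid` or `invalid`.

invalid

From the right, keep odd positions and double even positions (subtract 9 from any doubled value over 9):
  doubled (positions 2,4,...): 2 1 0 5 4 8 6 → sum 26
  kept (positions 1,3,...): 6 2 2 5 8 5 3 6 → sum 37
Total = 63.
63 mod 10 = 3, so the number is invalid.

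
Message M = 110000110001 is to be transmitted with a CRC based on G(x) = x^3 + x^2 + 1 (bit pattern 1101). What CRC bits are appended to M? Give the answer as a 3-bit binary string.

Append 3 zeros: 110000110001000. Divide by 1101 (XOR where the leading bit is 1):
  pos 0: 1100 XOR 1101 = 0001
  pos 3: 1001 XOR 1101 = 0100
  pos 4: 1001 XOR 1101 = 0100
  pos 5: 1000 XOR 1101 = 0101
  pos 6: 1010 XOR 1101 = 0111
  pos 7: 1110 XOR 1101 = 0011
  pos 9: 1110 XOR 1101 = 0011
  pos 11: 1100 XOR 1101 = 0001
Remainder (last 3 bits) = 001. This is the CRC / FCS.

001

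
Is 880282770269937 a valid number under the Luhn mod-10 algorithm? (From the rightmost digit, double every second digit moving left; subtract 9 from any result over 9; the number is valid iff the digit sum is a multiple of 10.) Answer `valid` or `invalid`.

invalid

From the right, keep odd positions and double even positions (subtract 9 from any doubled value over 9):
  doubled (positions 2,4,...): 6 9 4 5 4 4 7 → sum 39
  kept (positions 1,3,...): 7 9 6 0 7 8 0 8 → sum 45
Total = 84.
84 mod 10 = 4, so the number is invalid.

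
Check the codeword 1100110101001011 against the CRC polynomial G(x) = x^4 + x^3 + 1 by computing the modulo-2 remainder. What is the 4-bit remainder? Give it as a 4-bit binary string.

0000

Modulo-2 division of 1100110101001011 by 11001:
  pos 0: 11001 XOR 11001 = 00000
  pos 5: 10101 XOR 11001 = 01100
  pos 6: 11000 XOR 11001 = 00001
  pos 10: 10101 XOR 11001 = 01100
  pos 11: 11001 XOR 11001 = 00000
Remainder = 0000 (zero — the frame passes the CRC check).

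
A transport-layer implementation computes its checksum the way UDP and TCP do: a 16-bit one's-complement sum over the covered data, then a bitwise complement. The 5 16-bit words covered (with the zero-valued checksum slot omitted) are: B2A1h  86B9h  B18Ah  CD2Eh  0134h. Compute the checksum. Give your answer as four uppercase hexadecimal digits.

One's-complement addition (fold any carry out of bit 15 back into bit 0):
  0xB2A1 + 0x86B9 = 0x1395A → wrap carry → 0x395B
  0x395B + 0xB18A = 0x0EAE5
  0xEAE5 + 0xCD2E = 0x1B813 → wrap carry → 0xB814
  0xB814 + 0x0134 = 0x0B948
One's-complement sum = 0xB948.
Checksum = ~0xB948 & 0xFFFF = 0x46B7.

46B7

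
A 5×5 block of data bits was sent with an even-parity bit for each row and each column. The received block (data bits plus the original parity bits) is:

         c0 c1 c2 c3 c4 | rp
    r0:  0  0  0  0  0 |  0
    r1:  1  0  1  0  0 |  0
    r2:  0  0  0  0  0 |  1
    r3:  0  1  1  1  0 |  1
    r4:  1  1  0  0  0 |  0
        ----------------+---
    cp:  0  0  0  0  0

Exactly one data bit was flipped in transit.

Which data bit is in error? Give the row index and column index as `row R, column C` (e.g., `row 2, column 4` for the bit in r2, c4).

Recompute each row's even parity and compare to rp:
  r0: data parity 0, sent rp 0 → ok
  r1: data parity 0, sent rp 0 → ok
  r2: data parity 0, sent rp 1 → mismatch
  r3: data parity 1, sent rp 1 → ok
  r4: data parity 0, sent rp 0 → ok
Recompute each column's even parity and compare to cp:
  c0: data parity 0, sent cp 0 → ok
  c1: data parity 0, sent cp 0 → ok
  c2: data parity 0, sent cp 0 → ok
  c3: data parity 1, sent cp 0 → mismatch
  c4: data parity 0, sent cp 0 → ok
Exactly one row (r2) and one column (c3) fail → the flipped bit is at their intersection.

row 2, column 3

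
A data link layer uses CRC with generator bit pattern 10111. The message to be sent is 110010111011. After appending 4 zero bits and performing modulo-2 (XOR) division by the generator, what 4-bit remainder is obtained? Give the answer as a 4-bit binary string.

Append 4 zeros: 1100101110110000. Divide by 10111 (XOR where the leading bit is 1):
  pos 0: 11001 XOR 10111 = 01110
  pos 1: 11100 XOR 10111 = 01011
  pos 2: 10111 XOR 10111 = 00000
  pos 7: 11011 XOR 10111 = 01100
  pos 8: 11000 XOR 10111 = 01111
  pos 9: 11110 XOR 10111 = 01001
  pos 10: 10010 XOR 10111 = 00101
Remainder (last 4 bits) = 1010. This is the CRC / FCS.

1010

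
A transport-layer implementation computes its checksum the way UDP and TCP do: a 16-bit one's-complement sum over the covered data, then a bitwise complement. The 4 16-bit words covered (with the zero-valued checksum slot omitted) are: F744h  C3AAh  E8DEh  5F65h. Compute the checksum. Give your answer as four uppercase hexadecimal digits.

FCCB

One's-complement addition (fold any carry out of bit 15 back into bit 0):
  0xF744 + 0xC3AA = 0x1BAEE → wrap carry → 0xBAEF
  0xBAEF + 0xE8DE = 0x1A3CD → wrap carry → 0xA3CE
  0xA3CE + 0x5F65 = 0x10333 → wrap carry → 0x0334
One's-complement sum = 0x0334.
Checksum = ~0x0334 & 0xFFFF = 0xFCCB.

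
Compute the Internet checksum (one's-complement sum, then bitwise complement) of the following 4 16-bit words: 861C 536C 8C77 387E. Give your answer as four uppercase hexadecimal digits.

6181

One's-complement addition (fold any carry out of bit 15 back into bit 0):
  0x861C + 0x536C = 0x0D988
  0xD988 + 0x8C77 = 0x165FF → wrap carry → 0x6600
  0x6600 + 0x387E = 0x09E7E
One's-complement sum = 0x9E7E.
Checksum = ~0x9E7E & 0xFFFF = 0x6181.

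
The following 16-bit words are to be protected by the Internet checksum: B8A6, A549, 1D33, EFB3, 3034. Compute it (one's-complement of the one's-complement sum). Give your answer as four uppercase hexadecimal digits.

64F4

One's-complement addition (fold any carry out of bit 15 back into bit 0):
  0xB8A6 + 0xA549 = 0x15DEF → wrap carry → 0x5DF0
  0x5DF0 + 0x1D33 = 0x07B23
  0x7B23 + 0xEFB3 = 0x16AD6 → wrap carry → 0x6AD7
  0x6AD7 + 0x3034 = 0x09B0B
One's-complement sum = 0x9B0B.
Checksum = ~0x9B0B & 0xFFFF = 0x64F4.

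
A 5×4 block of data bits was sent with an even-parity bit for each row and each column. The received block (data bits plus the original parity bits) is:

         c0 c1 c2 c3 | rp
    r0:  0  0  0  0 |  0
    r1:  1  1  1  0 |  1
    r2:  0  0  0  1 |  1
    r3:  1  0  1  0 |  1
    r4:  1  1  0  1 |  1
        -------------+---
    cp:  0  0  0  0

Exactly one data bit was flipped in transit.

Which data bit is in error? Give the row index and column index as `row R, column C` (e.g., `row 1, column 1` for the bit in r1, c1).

row 3, column 0

Recompute each row's even parity and compare to rp:
  r0: data parity 0, sent rp 0 → ok
  r1: data parity 1, sent rp 1 → ok
  r2: data parity 1, sent rp 1 → ok
  r3: data parity 0, sent rp 1 → mismatch
  r4: data parity 1, sent rp 1 → ok
Recompute each column's even parity and compare to cp:
  c0: data parity 1, sent cp 0 → mismatch
  c1: data parity 0, sent cp 0 → ok
  c2: data parity 0, sent cp 0 → ok
  c3: data parity 0, sent cp 0 → ok
Exactly one row (r3) and one column (c0) fail → the flipped bit is at their intersection.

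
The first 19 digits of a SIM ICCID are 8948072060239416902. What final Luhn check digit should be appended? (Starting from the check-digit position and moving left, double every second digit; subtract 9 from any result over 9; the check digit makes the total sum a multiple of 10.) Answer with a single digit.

3

Partial digits right→left: 2 0 9 6 1 4 9 3 2 0 6 0 2 7 0 8 4 9 8
Double every second digit counting from the check-digit position (so the 1st, 3rd, 5th, ... of the partial from the right).
  doubled (with −9 where >9): 4 9 2 9 4 3 4 0 8 7 → sum 50
  kept as-is: 0 6 4 3 0 0 7 8 9 → sum 37
Total = 50 + 37 = 87.
Check digit = (10 − (87 mod 10)) mod 10 = 3.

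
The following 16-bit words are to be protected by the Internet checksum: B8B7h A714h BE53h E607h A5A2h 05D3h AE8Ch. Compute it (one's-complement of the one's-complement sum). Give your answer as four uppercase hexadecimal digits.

A1D5

One's-complement addition (fold any carry out of bit 15 back into bit 0):
  0xB8B7 + 0xA714 = 0x15FCB → wrap carry → 0x5FCC
  0x5FCC + 0xBE53 = 0x11E1F → wrap carry → 0x1E20
  0x1E20 + 0xE607 = 0x10427 → wrap carry → 0x0428
  0x0428 + 0xA5A2 = 0x0A9CA
  0xA9CA + 0x05D3 = 0x0AF9D
  0xAF9D + 0xAE8C = 0x15E29 → wrap carry → 0x5E2A
One's-complement sum = 0x5E2A.
Checksum = ~0x5E2A & 0xFFFF = 0xA1D5.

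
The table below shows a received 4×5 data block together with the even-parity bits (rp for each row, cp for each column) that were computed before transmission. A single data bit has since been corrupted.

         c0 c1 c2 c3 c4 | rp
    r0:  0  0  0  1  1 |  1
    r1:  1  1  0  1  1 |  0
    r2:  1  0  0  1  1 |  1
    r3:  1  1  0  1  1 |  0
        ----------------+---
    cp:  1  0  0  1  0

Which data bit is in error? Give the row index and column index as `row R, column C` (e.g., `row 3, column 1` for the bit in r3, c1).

row 0, column 3

Recompute each row's even parity and compare to rp:
  r0: data parity 0, sent rp 1 → mismatch
  r1: data parity 0, sent rp 0 → ok
  r2: data parity 1, sent rp 1 → ok
  r3: data parity 0, sent rp 0 → ok
Recompute each column's even parity and compare to cp:
  c0: data parity 1, sent cp 1 → ok
  c1: data parity 0, sent cp 0 → ok
  c2: data parity 0, sent cp 0 → ok
  c3: data parity 0, sent cp 1 → mismatch
  c4: data parity 0, sent cp 0 → ok
Exactly one row (r0) and one column (c3) fail → the flipped bit is at their intersection.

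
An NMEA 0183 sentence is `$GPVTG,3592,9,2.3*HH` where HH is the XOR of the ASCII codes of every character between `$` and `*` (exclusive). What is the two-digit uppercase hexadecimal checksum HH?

65

XOR the ASCII codes of the payload characters:
  'G' = 0x47 → acc = 0x47
  'P' = 0x50 → acc = 0x17
  'V' = 0x56 → acc = 0x41
  'T' = 0x54 → acc = 0x15
  'G' = 0x47 → acc = 0x52
  ',' = 0x2C → acc = 0x7E
  '3' = 0x33 → acc = 0x4D
  '5' = 0x35 → acc = 0x78
  '9' = 0x39 → acc = 0x41
  '2' = 0x32 → acc = 0x73
  ',' = 0x2C → acc = 0x5F
  '9' = 0x39 → acc = 0x66
  ',' = 0x2C → acc = 0x4A
  '2' = 0x32 → acc = 0x78
  '.' = 0x2E → acc = 0x56
  '3' = 0x33 → acc = 0x65
Checksum = 0x65.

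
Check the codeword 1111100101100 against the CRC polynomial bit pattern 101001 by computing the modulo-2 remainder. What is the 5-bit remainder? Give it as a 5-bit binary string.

00000

Modulo-2 division of 1111100101100 by 101001:
  pos 0: 111110 XOR 101001 = 010111
  pos 1: 101110 XOR 101001 = 000111
  pos 4: 111101 XOR 101001 = 010100
  pos 5: 101001 XOR 101001 = 000000
Remainder = 00000 (zero — the frame passes the CRC check).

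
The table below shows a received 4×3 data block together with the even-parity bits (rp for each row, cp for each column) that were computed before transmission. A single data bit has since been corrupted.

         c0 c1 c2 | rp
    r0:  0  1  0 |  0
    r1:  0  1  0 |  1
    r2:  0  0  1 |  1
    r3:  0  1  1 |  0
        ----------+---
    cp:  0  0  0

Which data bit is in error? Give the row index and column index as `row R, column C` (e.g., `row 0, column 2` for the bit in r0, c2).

row 0, column 1

Recompute each row's even parity and compare to rp:
  r0: data parity 1, sent rp 0 → mismatch
  r1: data parity 1, sent rp 1 → ok
  r2: data parity 1, sent rp 1 → ok
  r3: data parity 0, sent rp 0 → ok
Recompute each column's even parity and compare to cp:
  c0: data parity 0, sent cp 0 → ok
  c1: data parity 1, sent cp 0 → mismatch
  c2: data parity 0, sent cp 0 → ok
Exactly one row (r0) and one column (c1) fail → the flipped bit is at their intersection.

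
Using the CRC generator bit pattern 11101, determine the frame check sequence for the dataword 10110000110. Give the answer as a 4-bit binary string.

Append 4 zeros: 101100001100000. Divide by 11101 (XOR where the leading bit is 1):
  pos 0: 10110 XOR 11101 = 01011
  pos 1: 10110 XOR 11101 = 01011
  pos 2: 10110 XOR 11101 = 01011
  pos 3: 10110 XOR 11101 = 01011
  pos 4: 10111 XOR 11101 = 01010
  pos 5: 10101 XOR 11101 = 01000
  pos 6: 10000 XOR 11101 = 01101
  pos 7: 11010 XOR 11101 = 00111
  pos 9: 11100 XOR 11101 = 00001
Remainder (last 4 bits) = 0010. This is the CRC / FCS.

0010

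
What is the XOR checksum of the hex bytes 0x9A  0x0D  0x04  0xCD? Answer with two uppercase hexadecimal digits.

5E

XOR the bytes together:
  start with 0x9A
  0x9A ⊕ 0x0D = 0x97
  0x97 ⊕ 0x04 = 0x93
  0x93 ⊕ 0xCD = 0x5E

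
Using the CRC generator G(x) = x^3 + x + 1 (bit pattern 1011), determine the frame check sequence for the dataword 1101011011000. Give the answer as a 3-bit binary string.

111

Append 3 zeros: 1101011011000000. Divide by 1011 (XOR where the leading bit is 1):
  pos 0: 1101 XOR 1011 = 0110
  pos 1: 1100 XOR 1011 = 0111
  pos 2: 1111 XOR 1011 = 0100
  pos 3: 1001 XOR 1011 = 0010
  pos 5: 1001 XOR 1011 = 0010
  pos 7: 1010 XOR 1011 = 0001
  pos 10: 1000 XOR 1011 = 0011
  pos 12: 1100 XOR 1011 = 0111
Remainder (last 3 bits) = 111. This is the CRC / FCS.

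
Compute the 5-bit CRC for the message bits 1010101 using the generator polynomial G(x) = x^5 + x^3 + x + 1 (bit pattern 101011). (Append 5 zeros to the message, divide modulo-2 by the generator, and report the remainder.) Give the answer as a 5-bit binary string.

Append 5 zeros: 101010100000. Divide by 101011 (XOR where the leading bit is 1):
  pos 0: 101010 XOR 101011 = 000001
  pos 5: 110000 XOR 101011 = 011011
  pos 6: 110110 XOR 101011 = 011101
Remainder (last 5 bits) = 11101. This is the CRC / FCS.

11101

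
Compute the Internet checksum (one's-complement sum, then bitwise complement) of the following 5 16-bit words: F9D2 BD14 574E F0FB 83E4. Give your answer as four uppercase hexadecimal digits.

One's-complement addition (fold any carry out of bit 15 back into bit 0):
  0xF9D2 + 0xBD14 = 0x1B6E6 → wrap carry → 0xB6E7
  0xB6E7 + 0x574E = 0x10E35 → wrap carry → 0x0E36
  0x0E36 + 0xF0FB = 0x0FF31
  0xFF31 + 0x83E4 = 0x18315 → wrap carry → 0x8316
One's-complement sum = 0x8316.
Checksum = ~0x8316 & 0xFFFF = 0x7CE9.

7CE9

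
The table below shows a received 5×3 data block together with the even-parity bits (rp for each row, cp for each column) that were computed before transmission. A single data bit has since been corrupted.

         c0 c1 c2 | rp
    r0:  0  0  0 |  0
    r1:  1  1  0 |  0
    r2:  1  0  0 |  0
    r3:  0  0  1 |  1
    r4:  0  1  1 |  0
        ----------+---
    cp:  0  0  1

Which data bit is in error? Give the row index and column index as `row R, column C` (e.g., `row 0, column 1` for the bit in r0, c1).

row 2, column 2

Recompute each row's even parity and compare to rp:
  r0: data parity 0, sent rp 0 → ok
  r1: data parity 0, sent rp 0 → ok
  r2: data parity 1, sent rp 0 → mismatch
  r3: data parity 1, sent rp 1 → ok
  r4: data parity 0, sent rp 0 → ok
Recompute each column's even parity and compare to cp:
  c0: data parity 0, sent cp 0 → ok
  c1: data parity 0, sent cp 0 → ok
  c2: data parity 0, sent cp 1 → mismatch
Exactly one row (r2) and one column (c2) fail → the flipped bit is at their intersection.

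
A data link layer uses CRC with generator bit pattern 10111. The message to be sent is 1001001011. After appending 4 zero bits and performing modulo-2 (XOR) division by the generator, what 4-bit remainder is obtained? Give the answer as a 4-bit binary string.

Append 4 zeros: 10010010110000. Divide by 10111 (XOR where the leading bit is 1):
  pos 0: 10010 XOR 10111 = 00101
  pos 2: 10101 XOR 10111 = 00010
  pos 5: 10011 XOR 10111 = 00100
  pos 7: 10000 XOR 10111 = 00111
  pos 9: 11100 XOR 10111 = 01011
Remainder (last 4 bits) = 1011. This is the CRC / FCS.

1011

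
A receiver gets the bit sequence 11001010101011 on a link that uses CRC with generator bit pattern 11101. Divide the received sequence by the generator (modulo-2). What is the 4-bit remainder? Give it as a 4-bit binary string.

0000

Modulo-2 division of 11001010101011 by 11101:
  pos 0: 11001 XOR 11101 = 00100
  pos 2: 10001 XOR 11101 = 01100
  pos 3: 11000 XOR 11101 = 00101
  pos 5: 10110 XOR 11101 = 01011
  pos 6: 10111 XOR 11101 = 01010
  pos 7: 10100 XOR 11101 = 01001
  pos 8: 10011 XOR 11101 = 01110
  pos 9: 11101 XOR 11101 = 00000
Remainder = 0000 (zero — the frame passes the CRC check).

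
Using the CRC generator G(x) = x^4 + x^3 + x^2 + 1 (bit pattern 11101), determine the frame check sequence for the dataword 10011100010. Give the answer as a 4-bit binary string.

0111

Append 4 zeros: 100111000100000. Divide by 11101 (XOR where the leading bit is 1):
  pos 0: 10011 XOR 11101 = 01110
  pos 1: 11101 XOR 11101 = 00000
  pos 9: 10000 XOR 11101 = 01101
  pos 10: 11010 XOR 11101 = 00111
Remainder (last 4 bits) = 0111. This is the CRC / FCS.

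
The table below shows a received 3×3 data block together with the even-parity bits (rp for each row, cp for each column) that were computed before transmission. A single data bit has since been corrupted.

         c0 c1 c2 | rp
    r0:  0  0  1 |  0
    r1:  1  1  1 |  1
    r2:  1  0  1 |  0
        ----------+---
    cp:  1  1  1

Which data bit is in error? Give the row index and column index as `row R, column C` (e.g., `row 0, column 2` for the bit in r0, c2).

Recompute each row's even parity and compare to rp:
  r0: data parity 1, sent rp 0 → mismatch
  r1: data parity 1, sent rp 1 → ok
  r2: data parity 0, sent rp 0 → ok
Recompute each column's even parity and compare to cp:
  c0: data parity 0, sent cp 1 → mismatch
  c1: data parity 1, sent cp 1 → ok
  c2: data parity 1, sent cp 1 → ok
Exactly one row (r0) and one column (c0) fail → the flipped bit is at their intersection.

row 0, column 0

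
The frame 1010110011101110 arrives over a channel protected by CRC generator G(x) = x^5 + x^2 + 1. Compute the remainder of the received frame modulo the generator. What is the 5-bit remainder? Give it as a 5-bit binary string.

00000

Modulo-2 division of 1010110011101110 by 100101:
  pos 0: 101011 XOR 100101 = 001110
  pos 2: 111000 XOR 100101 = 011101
  pos 3: 111011 XOR 100101 = 011110
  pos 4: 111101 XOR 100101 = 011000
  pos 5: 110001 XOR 100101 = 010100
  pos 6: 101000 XOR 100101 = 001101
  pos 8: 110111 XOR 100101 = 010010
  pos 9: 100101 XOR 100101 = 000000
Remainder = 00000 (zero — the frame passes the CRC check).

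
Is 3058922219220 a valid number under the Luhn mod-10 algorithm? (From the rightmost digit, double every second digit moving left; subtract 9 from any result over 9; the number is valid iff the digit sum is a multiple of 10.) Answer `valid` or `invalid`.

valid

From the right, keep odd positions and double even positions (subtract 9 from any doubled value over 9):
  doubled (positions 2,4,...): 4 9 4 4 7 0 → sum 28
  kept (positions 1,3,...): 0 2 1 2 9 5 3 → sum 22
Total = 50.
50 mod 10 = 0, so the number is valid.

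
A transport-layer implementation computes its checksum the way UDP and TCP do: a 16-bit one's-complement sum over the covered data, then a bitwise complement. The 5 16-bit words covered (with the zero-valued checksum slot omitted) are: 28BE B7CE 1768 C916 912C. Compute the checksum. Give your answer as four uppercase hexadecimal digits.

ADC7

One's-complement addition (fold any carry out of bit 15 back into bit 0):
  0x28BE + 0xB7CE = 0x0E08C
  0xE08C + 0x1768 = 0x0F7F4
  0xF7F4 + 0xC916 = 0x1C10A → wrap carry → 0xC10B
  0xC10B + 0x912C = 0x15237 → wrap carry → 0x5238
One's-complement sum = 0x5238.
Checksum = ~0x5238 & 0xFFFF = 0xADC7.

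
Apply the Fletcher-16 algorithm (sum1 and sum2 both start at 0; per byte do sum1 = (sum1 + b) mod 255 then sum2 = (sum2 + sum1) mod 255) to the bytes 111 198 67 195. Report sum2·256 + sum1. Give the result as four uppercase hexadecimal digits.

Running sums (mod 255):
  after byte 0 (111): sum1=111, sum2=111
  after byte 1 (198): sum1=54, sum2=165
  after byte 2 (67): sum1=121, sum2=31
  after byte 3 (195): sum1=61, sum2=92
Checksum = sum2·256 + sum1 = 92·256 + 61 = 23613 = 0x5C3D.

5C3D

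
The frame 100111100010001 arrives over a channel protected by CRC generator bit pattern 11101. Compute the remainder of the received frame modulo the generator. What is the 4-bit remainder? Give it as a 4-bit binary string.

Modulo-2 division of 100111100010001 by 11101:
  pos 0: 10011 XOR 11101 = 01110
  pos 1: 11101 XOR 11101 = 00000
  pos 6: 10001 XOR 11101 = 01100
  pos 7: 11000 XOR 11101 = 00101
  pos 9: 10100 XOR 11101 = 01001
  pos 10: 10011 XOR 11101 = 01110
Remainder = 1110 (nonzero — an error is detected).

1110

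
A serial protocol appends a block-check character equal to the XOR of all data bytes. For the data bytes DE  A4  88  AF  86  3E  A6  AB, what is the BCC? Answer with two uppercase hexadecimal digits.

XOR the bytes together:
  start with 0xDE
  0xDE ⊕ 0xA4 = 0x7A
  0x7A ⊕ 0x88 = 0xF2
  0xF2 ⊕ 0xAF = 0x5D
  0x5D ⊕ 0x86 = 0xDB
  0xDB ⊕ 0x3E = 0xE5
  0xE5 ⊕ 0xA6 = 0x43
  0x43 ⊕ 0xAB = 0xE8

E8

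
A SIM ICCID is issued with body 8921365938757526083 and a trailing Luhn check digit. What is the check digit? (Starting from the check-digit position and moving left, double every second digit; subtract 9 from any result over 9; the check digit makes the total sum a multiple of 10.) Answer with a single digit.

9

Partial digits right→left: 3 8 0 6 2 5 7 5 7 8 3 9 5 6 3 1 2 9 8
Double every second digit counting from the check-digit position (so the 1st, 3rd, 5th, ... of the partial from the right).
  doubled (with −9 where >9): 6 0 4 5 5 6 1 6 4 7 → sum 44
  kept as-is: 8 6 5 5 8 9 6 1 9 → sum 57
Total = 44 + 57 = 101.
Check digit = (10 − (101 mod 10)) mod 10 = 9.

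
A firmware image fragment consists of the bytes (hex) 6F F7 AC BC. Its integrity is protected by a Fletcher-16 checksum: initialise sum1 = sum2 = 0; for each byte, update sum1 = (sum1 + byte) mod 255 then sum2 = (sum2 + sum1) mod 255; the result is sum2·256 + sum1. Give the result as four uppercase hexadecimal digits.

Running sums (mod 255):
  after byte 0 (6F): sum1=111, sum2=111
  after byte 1 (F7): sum1=103, sum2=214
  after byte 2 (AC): sum1=20, sum2=234
  after byte 3 (BC): sum1=208, sum2=187
Checksum = sum2·256 + sum1 = 187·256 + 208 = 48080 = 0xBBD0.

BBD0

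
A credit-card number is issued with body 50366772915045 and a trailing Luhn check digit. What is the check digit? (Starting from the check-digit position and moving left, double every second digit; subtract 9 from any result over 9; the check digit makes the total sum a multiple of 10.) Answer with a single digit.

6

Partial digits right→left: 5 4 0 5 1 9 2 7 7 6 6 3 0 5
Double every second digit counting from the check-digit position (so the 1st, 3rd, 5th, ... of the partial from the right).
  doubled (with −9 where >9): 1 0 2 4 5 3 0 → sum 15
  kept as-is: 4 5 9 7 6 3 5 → sum 39
Total = 15 + 39 = 54.
Check digit = (10 − (54 mod 10)) mod 10 = 6.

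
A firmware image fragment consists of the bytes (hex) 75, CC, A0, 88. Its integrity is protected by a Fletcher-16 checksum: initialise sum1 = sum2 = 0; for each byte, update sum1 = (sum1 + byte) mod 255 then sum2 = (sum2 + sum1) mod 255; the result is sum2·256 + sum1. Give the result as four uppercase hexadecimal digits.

066B

Running sums (mod 255):
  after byte 0 (75): sum1=117, sum2=117
  after byte 1 (CC): sum1=66, sum2=183
  after byte 2 (A0): sum1=226, sum2=154
  after byte 3 (88): sum1=107, sum2=6
Checksum = sum2·256 + sum1 = 6·256 + 107 = 1643 = 0x066B.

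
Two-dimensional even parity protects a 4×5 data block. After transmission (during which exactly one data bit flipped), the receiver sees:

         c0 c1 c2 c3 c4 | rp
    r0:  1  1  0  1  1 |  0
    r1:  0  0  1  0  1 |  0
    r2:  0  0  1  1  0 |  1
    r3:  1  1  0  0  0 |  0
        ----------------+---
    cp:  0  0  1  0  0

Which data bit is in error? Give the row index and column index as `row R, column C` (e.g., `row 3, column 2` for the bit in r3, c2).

row 2, column 2

Recompute each row's even parity and compare to rp:
  r0: data parity 0, sent rp 0 → ok
  r1: data parity 0, sent rp 0 → ok
  r2: data parity 0, sent rp 1 → mismatch
  r3: data parity 0, sent rp 0 → ok
Recompute each column's even parity and compare to cp:
  c0: data parity 0, sent cp 0 → ok
  c1: data parity 0, sent cp 0 → ok
  c2: data parity 0, sent cp 1 → mismatch
  c3: data parity 0, sent cp 0 → ok
  c4: data parity 0, sent cp 0 → ok
Exactly one row (r2) and one column (c2) fail → the flipped bit is at their intersection.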